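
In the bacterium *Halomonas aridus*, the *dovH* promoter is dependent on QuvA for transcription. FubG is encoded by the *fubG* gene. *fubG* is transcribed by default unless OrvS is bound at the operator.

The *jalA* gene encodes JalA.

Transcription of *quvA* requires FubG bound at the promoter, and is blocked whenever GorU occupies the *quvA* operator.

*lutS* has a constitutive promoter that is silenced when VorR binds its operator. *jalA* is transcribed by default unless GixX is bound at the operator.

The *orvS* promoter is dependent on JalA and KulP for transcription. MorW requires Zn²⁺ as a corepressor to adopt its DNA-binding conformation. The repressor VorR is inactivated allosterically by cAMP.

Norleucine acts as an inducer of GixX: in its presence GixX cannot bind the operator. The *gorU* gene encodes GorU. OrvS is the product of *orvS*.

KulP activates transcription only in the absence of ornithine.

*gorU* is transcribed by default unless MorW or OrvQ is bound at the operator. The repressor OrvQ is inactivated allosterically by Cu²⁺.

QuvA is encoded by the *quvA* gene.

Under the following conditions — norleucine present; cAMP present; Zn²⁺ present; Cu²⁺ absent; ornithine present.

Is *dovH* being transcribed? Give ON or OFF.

Norleucine is present, so GixX is inactive.
With no repressor bound, *jalA* is transcribed.
So JalA is produced and active.
Ornithine is present, so KulP is inactive.
Required activator KulP is absent, so *orvS* is not transcribed.
So OrvS is not produced.
With no repressor bound, *fubG* is transcribed.
So FubG is produced and active.
Zn²⁺ is present, so MorW is active.
Cu²⁺ is absent, so OrvQ is active.
With repressor MorW bound, *gorU* is not transcribed.
So GorU is not produced.
No repressor is bound and FubG is active, so *quvA* is transcribed.
So QuvA is produced and active.
No repressor is bound and QuvA is active, so *dovH* is transcribed.

ON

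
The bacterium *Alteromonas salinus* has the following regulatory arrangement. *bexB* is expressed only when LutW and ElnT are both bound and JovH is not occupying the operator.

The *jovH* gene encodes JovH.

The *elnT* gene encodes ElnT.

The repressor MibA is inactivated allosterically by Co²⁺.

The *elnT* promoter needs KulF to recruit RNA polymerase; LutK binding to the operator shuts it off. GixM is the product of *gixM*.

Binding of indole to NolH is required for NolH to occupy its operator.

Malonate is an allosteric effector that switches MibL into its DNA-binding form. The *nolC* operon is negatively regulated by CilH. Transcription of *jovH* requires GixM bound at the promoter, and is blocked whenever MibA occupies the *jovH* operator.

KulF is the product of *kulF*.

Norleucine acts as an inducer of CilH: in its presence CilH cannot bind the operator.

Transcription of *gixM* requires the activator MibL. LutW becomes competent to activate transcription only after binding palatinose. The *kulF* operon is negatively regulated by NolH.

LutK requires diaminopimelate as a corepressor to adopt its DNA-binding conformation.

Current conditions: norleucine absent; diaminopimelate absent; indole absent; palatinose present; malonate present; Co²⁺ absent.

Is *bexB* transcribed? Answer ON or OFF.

Palatinose is present, so LutW is active.
Indole is absent, so NolH is inactive.
With no repressor bound, *kulF* is transcribed.
So KulF is produced and active.
Diaminopimelate is absent, so LutK is inactive.
No repressor is bound and KulF is active, so *elnT* is transcribed.
So ElnT is produced and active.
Co²⁺ is absent, so MibA is active.
Malonate is present, so MibL is active.
No repressor is bound and MibL is active, so *gixM* is transcribed.
So GixM is produced and active.
With repressor MibA bound, *jovH* is not transcribed.
So JovH is not produced.
No repressor is bound and LutW and ElnT are active, so *bexB* is transcribed.

ON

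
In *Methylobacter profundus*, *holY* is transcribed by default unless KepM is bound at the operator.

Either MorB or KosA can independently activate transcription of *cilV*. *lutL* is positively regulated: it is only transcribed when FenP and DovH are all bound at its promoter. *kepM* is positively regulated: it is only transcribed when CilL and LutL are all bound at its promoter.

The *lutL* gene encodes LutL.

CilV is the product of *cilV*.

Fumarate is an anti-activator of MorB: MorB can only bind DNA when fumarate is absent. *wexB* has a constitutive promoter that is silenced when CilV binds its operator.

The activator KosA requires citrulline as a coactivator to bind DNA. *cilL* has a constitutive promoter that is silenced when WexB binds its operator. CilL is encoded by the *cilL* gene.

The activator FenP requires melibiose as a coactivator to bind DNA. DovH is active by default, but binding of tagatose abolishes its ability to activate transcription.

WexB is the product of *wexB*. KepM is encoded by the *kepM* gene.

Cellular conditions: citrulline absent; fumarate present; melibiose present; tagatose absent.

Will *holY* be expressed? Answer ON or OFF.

ON

Fumarate is present, so MorB is inactive.
Citrulline is absent, so KosA is inactive.
No activator is available at the *cilV* promoter, so *cilV* is not transcribed.
So CilV is not produced.
With no repressor bound, *wexB* is transcribed.
So WexB is produced and active.
With repressor WexB bound, *cilL* is not transcribed.
So CilL is not produced.
Melibiose is present, so FenP is active.
Tagatose is absent, so DovH is active.
No repressor is bound and FenP and DovH are active, so *lutL* is transcribed.
So LutL is produced and active.
Required activator CilL is absent, so *kepM* is not transcribed.
So KepM is not produced.
With no repressor bound, *holY* is transcribed.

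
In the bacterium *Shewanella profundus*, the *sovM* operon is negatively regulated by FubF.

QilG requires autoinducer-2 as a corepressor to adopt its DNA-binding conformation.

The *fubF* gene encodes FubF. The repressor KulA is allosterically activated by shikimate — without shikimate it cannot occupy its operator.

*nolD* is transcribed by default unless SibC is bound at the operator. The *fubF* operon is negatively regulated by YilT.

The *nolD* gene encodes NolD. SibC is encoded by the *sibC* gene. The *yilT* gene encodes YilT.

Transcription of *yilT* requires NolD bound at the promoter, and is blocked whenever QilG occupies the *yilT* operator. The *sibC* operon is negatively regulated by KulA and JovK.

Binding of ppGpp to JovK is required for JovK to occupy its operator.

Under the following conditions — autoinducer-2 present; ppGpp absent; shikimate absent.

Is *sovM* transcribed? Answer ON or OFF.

Shikimate is absent, so KulA is inactive.
ppGpp is absent, so JovK is inactive.
With no repressor bound, *sibC* is transcribed.
So SibC is produced and active.
With repressor SibC bound, *nolD* is not transcribed.
So NolD is not produced.
Autoinducer-2 is present, so QilG is active.
With repressor QilG bound, *yilT* is not transcribed.
So YilT is not produced.
With no repressor bound, *fubF* is transcribed.
So FubF is produced and active.
With repressor FubF bound, *sovM* is not transcribed.

OFF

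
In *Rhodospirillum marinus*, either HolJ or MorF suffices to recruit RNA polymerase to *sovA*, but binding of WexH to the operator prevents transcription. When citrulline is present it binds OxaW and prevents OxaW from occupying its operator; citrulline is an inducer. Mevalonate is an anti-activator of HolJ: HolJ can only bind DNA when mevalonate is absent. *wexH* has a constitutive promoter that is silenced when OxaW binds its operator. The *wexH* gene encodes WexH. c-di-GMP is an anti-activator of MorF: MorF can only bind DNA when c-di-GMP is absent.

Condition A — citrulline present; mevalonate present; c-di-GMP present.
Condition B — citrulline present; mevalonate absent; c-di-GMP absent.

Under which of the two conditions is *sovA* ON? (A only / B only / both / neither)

Condition A:
Citrulline is present, so OxaW is inactive.
With no repressor bound, *wexH* is transcribed.
So WexH is produced and active.
Mevalonate is present, so HolJ is inactive.
c-di-GMP is present, so MorF is inactive.
With repressor WexH bound, *sovA* is not transcribed.
→ *sovA* is OFF in A.
Condition B:
Citrulline is present, so OxaW is inactive.
With no repressor bound, *wexH* is transcribed.
So WexH is produced and active.
Mevalonate is absent, so HolJ is active.
c-di-GMP is absent, so MorF is active.
With repressor WexH bound, *sovA* is not transcribed.
→ *sovA* is OFF in B.

neither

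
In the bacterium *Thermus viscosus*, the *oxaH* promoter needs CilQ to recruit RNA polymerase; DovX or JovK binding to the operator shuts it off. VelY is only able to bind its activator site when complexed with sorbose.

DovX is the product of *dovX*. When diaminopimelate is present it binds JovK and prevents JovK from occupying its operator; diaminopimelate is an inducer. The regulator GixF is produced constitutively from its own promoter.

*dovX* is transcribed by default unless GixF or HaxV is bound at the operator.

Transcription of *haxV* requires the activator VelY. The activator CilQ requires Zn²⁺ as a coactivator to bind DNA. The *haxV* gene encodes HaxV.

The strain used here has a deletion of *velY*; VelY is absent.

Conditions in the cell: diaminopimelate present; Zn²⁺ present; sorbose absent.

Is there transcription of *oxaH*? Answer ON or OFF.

ON

Zn²⁺ is present, so CilQ is active.
GixF is produced constitutively and is active.
VelY is non-functional in this strain, so it has no effect.
Required activator VelY is absent, so *haxV* is not transcribed.
So HaxV is not produced.
With repressor GixF bound, *dovX* is not transcribed.
So DovX is not produced.
Diaminopimelate is present, so JovK is inactive.
No repressor is bound and CilQ is active, so *oxaH* is transcribed.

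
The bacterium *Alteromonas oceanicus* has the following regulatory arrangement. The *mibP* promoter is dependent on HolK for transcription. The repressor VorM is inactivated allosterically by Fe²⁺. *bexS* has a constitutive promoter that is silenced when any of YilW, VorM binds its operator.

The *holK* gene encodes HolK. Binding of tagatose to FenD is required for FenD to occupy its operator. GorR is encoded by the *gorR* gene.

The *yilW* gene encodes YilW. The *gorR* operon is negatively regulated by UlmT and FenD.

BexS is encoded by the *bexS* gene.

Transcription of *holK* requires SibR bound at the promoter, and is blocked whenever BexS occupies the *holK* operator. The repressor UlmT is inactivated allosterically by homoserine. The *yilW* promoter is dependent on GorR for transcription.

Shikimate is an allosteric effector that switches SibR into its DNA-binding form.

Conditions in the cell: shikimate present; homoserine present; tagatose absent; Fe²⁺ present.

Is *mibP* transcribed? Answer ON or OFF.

Homoserine is present, so UlmT is inactive.
Tagatose is absent, so FenD is inactive.
With no repressor bound, *gorR* is transcribed.
So GorR is produced and active.
No repressor is bound and GorR is active, so *yilW* is transcribed.
So YilW is produced and active.
Fe²⁺ is present, so VorM is inactive.
With repressor YilW bound, *bexS* is not transcribed.
So BexS is not produced.
Shikimate is present, so SibR is active.
No repressor is bound and SibR is active, so *holK* is transcribed.
So HolK is produced and active.
No repressor is bound and HolK is active, so *mibP* is transcribed.

ON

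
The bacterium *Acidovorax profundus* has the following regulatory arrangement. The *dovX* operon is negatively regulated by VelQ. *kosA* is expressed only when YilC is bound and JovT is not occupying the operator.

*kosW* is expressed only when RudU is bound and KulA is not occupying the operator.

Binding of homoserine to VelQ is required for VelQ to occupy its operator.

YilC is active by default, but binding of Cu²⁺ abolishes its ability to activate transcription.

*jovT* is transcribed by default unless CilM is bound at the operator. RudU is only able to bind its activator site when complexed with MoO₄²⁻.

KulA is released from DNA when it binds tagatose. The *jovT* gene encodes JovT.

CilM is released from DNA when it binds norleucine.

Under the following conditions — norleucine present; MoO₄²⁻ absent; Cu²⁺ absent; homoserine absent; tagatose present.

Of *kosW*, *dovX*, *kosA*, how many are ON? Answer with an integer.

Tagatose is present, so KulA is inactive.
MoO₄²⁻ is absent, so RudU is inactive.
Required activator RudU is absent, so *kosW* is not transcribed.
→ *kosW* is OFF.
Homoserine is absent, so VelQ is inactive.
With no repressor bound, *dovX* is transcribed.
→ *dovX* is ON.
Cu²⁺ is absent, so YilC is active.
Norleucine is present, so CilM is inactive.
With no repressor bound, *jovT* is transcribed.
So JovT is produced and active.
With repressor JovT bound, *kosA* is not transcribed.
→ *kosA* is OFF.
1 of the 3 genes is transcribed.

1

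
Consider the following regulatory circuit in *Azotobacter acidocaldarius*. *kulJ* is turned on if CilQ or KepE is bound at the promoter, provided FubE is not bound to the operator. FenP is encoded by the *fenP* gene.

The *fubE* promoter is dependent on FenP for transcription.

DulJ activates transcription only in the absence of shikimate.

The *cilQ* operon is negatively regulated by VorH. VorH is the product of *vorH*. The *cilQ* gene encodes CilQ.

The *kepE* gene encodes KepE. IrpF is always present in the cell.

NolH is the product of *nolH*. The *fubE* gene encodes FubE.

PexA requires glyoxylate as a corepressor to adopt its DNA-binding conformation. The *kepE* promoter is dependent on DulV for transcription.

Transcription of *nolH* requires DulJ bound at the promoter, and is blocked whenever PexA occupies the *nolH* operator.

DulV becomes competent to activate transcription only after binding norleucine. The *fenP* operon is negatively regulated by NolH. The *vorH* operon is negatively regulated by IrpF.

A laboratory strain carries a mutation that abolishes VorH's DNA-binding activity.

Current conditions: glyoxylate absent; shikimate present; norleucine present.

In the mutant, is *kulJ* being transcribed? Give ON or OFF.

OFF

Glyoxylate is absent, so PexA is inactive.
Shikimate is present, so DulJ is inactive.
Required activator DulJ is absent, so *nolH* is not transcribed.
So NolH is not produced.
With no repressor bound, *fenP* is transcribed.
So FenP is produced and active.
No repressor is bound and FenP is active, so *fubE* is transcribed.
So FubE is produced and active.
VorH is non-functional in this strain, so it has no effect.
With no repressor bound, *cilQ* is transcribed.
So CilQ is produced and active.
Norleucine is present, so DulV is active.
No repressor is bound and DulV is active, so *kepE* is transcribed.
So KepE is produced and active.
With repressor FubE bound, *kulJ* is not transcribed.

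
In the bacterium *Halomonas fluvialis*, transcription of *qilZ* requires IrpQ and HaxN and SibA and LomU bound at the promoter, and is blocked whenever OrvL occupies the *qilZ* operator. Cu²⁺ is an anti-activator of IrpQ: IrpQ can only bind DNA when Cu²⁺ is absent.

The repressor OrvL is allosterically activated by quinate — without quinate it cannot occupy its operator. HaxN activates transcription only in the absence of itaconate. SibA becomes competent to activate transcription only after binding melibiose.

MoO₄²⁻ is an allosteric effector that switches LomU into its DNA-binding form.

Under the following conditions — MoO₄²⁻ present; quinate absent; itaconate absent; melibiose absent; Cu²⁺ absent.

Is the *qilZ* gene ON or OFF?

Quinate is absent, so OrvL is inactive.
Cu²⁺ is absent, so IrpQ is active.
Itaconate is absent, so HaxN is active.
Melibiose is absent, so SibA is inactive.
MoO₄²⁻ is present, so LomU is active.
Required activator SibA is absent, so *qilZ* is not transcribed.

OFF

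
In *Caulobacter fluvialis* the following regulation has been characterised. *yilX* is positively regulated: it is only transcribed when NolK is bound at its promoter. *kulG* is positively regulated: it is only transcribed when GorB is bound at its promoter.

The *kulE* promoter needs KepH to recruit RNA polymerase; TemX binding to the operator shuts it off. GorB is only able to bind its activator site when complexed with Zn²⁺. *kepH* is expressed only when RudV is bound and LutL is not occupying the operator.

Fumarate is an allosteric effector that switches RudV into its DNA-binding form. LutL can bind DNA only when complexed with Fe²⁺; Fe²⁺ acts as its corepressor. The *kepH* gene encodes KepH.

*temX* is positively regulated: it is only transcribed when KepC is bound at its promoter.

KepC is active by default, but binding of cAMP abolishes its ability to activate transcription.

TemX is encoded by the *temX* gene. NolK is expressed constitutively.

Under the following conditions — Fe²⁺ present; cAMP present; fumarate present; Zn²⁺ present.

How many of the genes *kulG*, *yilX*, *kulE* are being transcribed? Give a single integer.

2

Zn²⁺ is present, so GorB is active.
No repressor is bound and GorB is active, so *kulG* is transcribed.
→ *kulG* is ON.
NolK is produced constitutively and is active.
No repressor is bound and NolK is active, so *yilX* is transcribed.
→ *yilX* is ON.
Fumarate is present, so RudV is active.
Fe²⁺ is present, so LutL is active.
With repressor LutL bound, *kepH* is not transcribed.
So KepH is not produced.
cAMP is present, so KepC is inactive.
Required activator KepC is absent, so *temX* is not transcribed.
So TemX is not produced.
Required activator KepH is absent, so *kulE* is not transcribed.
→ *kulE* is OFF.
2 of the 3 genes are transcribed.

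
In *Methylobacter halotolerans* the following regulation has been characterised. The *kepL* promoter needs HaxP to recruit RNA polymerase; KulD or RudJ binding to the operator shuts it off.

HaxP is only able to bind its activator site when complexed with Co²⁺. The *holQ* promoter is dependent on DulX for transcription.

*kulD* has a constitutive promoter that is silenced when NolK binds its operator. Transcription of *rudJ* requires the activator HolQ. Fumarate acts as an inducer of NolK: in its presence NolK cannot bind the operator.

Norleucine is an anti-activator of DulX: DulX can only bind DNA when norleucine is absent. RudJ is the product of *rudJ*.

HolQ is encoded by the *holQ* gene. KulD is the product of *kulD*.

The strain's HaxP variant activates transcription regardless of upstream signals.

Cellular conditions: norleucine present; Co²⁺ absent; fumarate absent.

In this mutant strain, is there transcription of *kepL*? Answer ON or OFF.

ON

Fumarate is absent, so NolK is active.
With repressor NolK bound, *kulD* is not transcribed.
So KulD is not produced.
Norleucine is present, so DulX is inactive.
Required activator DulX is absent, so *holQ* is not transcribed.
So HolQ is not produced.
Required activator HolQ is absent, so *rudJ* is not transcribed.
So RudJ is not produced.
HaxP is constitutively active in this strain.
No repressor is bound and HaxP is active, so *kepL* is transcribed.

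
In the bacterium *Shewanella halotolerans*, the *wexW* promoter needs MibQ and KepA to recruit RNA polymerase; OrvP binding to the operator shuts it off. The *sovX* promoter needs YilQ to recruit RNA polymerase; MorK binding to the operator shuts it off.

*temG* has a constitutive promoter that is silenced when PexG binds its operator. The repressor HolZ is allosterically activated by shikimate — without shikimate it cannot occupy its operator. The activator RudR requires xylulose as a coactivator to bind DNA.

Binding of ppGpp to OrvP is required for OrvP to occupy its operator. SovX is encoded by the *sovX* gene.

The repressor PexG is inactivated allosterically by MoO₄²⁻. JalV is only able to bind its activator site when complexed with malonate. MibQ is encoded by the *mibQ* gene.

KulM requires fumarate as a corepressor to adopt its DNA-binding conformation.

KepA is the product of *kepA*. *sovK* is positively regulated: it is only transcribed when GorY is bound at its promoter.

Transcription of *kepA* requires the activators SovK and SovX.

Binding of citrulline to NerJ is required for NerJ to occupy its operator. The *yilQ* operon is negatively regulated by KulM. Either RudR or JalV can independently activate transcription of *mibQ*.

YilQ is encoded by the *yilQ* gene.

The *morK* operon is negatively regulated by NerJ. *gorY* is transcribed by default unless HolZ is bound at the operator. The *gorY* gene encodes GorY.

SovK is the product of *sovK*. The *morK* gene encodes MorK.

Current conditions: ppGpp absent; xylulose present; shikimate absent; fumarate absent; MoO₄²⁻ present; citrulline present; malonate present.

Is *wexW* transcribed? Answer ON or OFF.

ON

Xylulose is present, so RudR is active.
Malonate is present, so JalV is active.
Activator RudR is present, so *mibQ* is transcribed.
So MibQ is produced and active.
ppGpp is absent, so OrvP is inactive.
Shikimate is absent, so HolZ is inactive.
With no repressor bound, *gorY* is transcribed.
So GorY is produced and active.
No repressor is bound and GorY is active, so *sovK* is transcribed.
So SovK is produced and active.
Fumarate is absent, so KulM is inactive.
With no repressor bound, *yilQ* is transcribed.
So YilQ is produced and active.
Citrulline is present, so NerJ is active.
With repressor NerJ bound, *morK* is not transcribed.
So MorK is not produced.
No repressor is bound and YilQ is active, so *sovX* is transcribed.
So SovX is produced and active.
No repressor is bound and SovK and SovX are active, so *kepA* is transcribed.
So KepA is produced and active.
No repressor is bound and MibQ and KepA are active, so *wexW* is transcribed.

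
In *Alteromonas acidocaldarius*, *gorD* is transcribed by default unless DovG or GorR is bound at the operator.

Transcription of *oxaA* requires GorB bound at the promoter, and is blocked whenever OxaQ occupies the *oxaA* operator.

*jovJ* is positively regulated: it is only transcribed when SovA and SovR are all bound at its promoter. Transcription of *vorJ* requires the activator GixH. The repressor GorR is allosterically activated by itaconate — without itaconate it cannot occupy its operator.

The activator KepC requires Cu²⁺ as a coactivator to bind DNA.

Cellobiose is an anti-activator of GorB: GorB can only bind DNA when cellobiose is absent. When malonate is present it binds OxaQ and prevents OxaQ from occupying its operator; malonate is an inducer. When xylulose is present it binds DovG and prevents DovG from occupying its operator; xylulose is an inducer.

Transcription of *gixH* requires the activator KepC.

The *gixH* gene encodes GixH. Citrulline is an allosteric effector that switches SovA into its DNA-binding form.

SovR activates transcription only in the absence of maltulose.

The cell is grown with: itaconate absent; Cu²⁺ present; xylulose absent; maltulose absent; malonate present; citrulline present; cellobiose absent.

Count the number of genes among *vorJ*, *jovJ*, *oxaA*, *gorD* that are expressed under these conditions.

3

Cu²⁺ is present, so KepC is active.
No repressor is bound and KepC is active, so *gixH* is transcribed.
So GixH is produced and active.
No repressor is bound and GixH is active, so *vorJ* is transcribed.
→ *vorJ* is ON.
Citrulline is present, so SovA is active.
Maltulose is absent, so SovR is active.
No repressor is bound and SovA and SovR are active, so *jovJ* is transcribed.
→ *jovJ* is ON.
Malonate is present, so OxaQ is inactive.
Cellobiose is absent, so GorB is active.
No repressor is bound and GorB is active, so *oxaA* is transcribed.
→ *oxaA* is ON.
Xylulose is absent, so DovG is active.
Itaconate is absent, so GorR is inactive.
With repressor DovG bound, *gorD* is not transcribed.
→ *gorD* is OFF.
3 of the 4 genes are transcribed.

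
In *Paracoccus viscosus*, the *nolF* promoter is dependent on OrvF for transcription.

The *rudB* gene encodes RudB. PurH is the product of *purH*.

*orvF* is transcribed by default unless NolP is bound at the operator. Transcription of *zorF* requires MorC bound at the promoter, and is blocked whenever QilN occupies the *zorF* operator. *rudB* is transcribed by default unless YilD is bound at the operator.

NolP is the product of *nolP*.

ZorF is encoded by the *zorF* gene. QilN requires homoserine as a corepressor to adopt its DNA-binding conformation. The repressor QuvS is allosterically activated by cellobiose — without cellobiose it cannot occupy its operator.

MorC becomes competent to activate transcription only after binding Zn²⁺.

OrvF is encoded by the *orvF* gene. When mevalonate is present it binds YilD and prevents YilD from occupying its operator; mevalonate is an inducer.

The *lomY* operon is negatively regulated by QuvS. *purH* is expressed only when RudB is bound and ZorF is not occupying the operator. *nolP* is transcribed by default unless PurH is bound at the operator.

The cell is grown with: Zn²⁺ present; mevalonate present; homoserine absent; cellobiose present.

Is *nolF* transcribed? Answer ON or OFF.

OFF

Mevalonate is present, so YilD is inactive.
With no repressor bound, *rudB* is transcribed.
So RudB is produced and active.
Zn²⁺ is present, so MorC is active.
Homoserine is absent, so QilN is inactive.
No repressor is bound and MorC is active, so *zorF* is transcribed.
So ZorF is produced and active.
With repressor ZorF bound, *purH* is not transcribed.
So PurH is not produced.
With no repressor bound, *nolP* is transcribed.
So NolP is produced and active.
With repressor NolP bound, *orvF* is not transcribed.
So OrvF is not produced.
Required activator OrvF is absent, so *nolF* is not transcribed.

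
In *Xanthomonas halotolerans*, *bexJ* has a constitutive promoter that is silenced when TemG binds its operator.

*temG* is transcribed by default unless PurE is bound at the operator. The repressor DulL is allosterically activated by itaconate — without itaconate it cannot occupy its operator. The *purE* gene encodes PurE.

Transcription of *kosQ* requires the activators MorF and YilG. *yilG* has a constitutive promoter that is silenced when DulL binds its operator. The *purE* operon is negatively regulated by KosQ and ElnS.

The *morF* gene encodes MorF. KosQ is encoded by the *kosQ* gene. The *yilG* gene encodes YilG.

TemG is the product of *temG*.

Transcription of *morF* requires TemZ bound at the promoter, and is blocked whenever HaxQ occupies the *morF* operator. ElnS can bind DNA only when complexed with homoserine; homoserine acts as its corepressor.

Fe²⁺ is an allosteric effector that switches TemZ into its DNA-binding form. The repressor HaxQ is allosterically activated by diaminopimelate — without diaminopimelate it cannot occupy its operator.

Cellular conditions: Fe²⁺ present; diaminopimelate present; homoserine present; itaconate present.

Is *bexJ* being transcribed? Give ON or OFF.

Fe²⁺ is present, so TemZ is active.
Diaminopimelate is present, so HaxQ is active.
With repressor HaxQ bound, *morF* is not transcribed.
So MorF is not produced.
Itaconate is present, so DulL is active.
With repressor DulL bound, *yilG* is not transcribed.
So YilG is not produced.
Required activator MorF is absent, so *kosQ* is not transcribed.
So KosQ is not produced.
Homoserine is present, so ElnS is active.
With repressor ElnS bound, *purE* is not transcribed.
So PurE is not produced.
With no repressor bound, *temG* is transcribed.
So TemG is produced and active.
With repressor TemG bound, *bexJ* is not transcribed.

OFF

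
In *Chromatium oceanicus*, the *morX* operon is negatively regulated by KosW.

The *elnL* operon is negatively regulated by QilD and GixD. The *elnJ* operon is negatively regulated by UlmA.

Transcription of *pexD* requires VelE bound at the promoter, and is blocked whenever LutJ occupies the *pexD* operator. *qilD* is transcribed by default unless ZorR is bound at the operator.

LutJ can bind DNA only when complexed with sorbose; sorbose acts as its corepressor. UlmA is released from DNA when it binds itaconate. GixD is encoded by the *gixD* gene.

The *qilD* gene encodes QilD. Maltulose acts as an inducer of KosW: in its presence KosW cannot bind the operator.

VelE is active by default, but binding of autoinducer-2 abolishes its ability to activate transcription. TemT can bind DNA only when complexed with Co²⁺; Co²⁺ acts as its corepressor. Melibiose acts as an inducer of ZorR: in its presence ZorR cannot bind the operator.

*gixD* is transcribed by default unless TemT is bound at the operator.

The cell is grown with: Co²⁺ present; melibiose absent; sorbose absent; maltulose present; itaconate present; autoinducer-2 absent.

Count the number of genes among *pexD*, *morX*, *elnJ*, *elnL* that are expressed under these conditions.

Sorbose is absent, so LutJ is inactive.
Autoinducer-2 is absent, so VelE is active.
No repressor is bound and VelE is active, so *pexD* is transcribed.
→ *pexD* is ON.
Maltulose is present, so KosW is inactive.
With no repressor bound, *morX* is transcribed.
→ *morX* is ON.
Itaconate is present, so UlmA is inactive.
With no repressor bound, *elnJ* is transcribed.
→ *elnJ* is ON.
Melibiose is absent, so ZorR is active.
With repressor ZorR bound, *qilD* is not transcribed.
So QilD is not produced.
Co²⁺ is present, so TemT is active.
With repressor TemT bound, *gixD* is not transcribed.
So GixD is not produced.
With no repressor bound, *elnL* is transcribed.
→ *elnL* is ON.
4 of the 4 genes are transcribed.

4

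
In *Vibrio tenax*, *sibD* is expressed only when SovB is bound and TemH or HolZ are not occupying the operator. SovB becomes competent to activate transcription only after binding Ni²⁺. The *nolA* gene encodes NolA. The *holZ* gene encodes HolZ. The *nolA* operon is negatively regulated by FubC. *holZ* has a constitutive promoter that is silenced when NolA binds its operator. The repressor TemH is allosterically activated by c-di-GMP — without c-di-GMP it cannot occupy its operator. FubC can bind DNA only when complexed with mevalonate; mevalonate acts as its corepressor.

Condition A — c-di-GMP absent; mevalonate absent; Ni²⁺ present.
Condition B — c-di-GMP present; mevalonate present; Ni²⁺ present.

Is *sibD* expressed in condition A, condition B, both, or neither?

Condition A:
c-di-GMP is absent, so TemH is inactive.
Mevalonate is absent, so FubC is inactive.
With no repressor bound, *nolA* is transcribed.
So NolA is produced and active.
With repressor NolA bound, *holZ* is not transcribed.
So HolZ is not produced.
Ni²⁺ is present, so SovB is active.
No repressor is bound and SovB is active, so *sibD* is transcribed.
→ *sibD* is ON in A.
Condition B:
c-di-GMP is present, so TemH is active.
Mevalonate is present, so FubC is active.
With repressor FubC bound, *nolA* is not transcribed.
So NolA is not produced.
With no repressor bound, *holZ* is transcribed.
So HolZ is produced and active.
Ni²⁺ is present, so SovB is active.
With repressor TemH bound, *sibD* is not transcribed.
→ *sibD* is OFF in B.

A only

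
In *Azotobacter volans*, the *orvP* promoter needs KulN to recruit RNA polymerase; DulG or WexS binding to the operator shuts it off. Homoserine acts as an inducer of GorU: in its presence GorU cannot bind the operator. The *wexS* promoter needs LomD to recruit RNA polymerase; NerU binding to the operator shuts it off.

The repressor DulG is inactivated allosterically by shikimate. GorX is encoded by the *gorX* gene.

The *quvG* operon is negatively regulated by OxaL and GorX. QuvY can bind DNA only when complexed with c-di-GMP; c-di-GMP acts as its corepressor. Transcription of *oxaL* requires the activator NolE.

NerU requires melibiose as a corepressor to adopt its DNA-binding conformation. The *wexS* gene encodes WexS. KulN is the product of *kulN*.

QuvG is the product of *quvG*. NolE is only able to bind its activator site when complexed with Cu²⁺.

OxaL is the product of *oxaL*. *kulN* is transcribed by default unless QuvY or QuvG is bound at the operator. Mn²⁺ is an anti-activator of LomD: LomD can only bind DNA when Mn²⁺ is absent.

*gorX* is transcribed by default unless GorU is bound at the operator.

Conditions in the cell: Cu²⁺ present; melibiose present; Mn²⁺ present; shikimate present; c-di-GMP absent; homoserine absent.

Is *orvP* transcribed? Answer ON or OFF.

Shikimate is present, so DulG is inactive.
Mn²⁺ is present, so LomD is inactive.
Melibiose is present, so NerU is active.
With repressor NerU bound, *wexS* is not transcribed.
So WexS is not produced.
c-di-GMP is absent, so QuvY is inactive.
Cu²⁺ is present, so NolE is active.
No repressor is bound and NolE is active, so *oxaL* is transcribed.
So OxaL is produced and active.
Homoserine is absent, so GorU is active.
With repressor GorU bound, *gorX* is not transcribed.
So GorX is not produced.
With repressor OxaL bound, *quvG* is not transcribed.
So QuvG is not produced.
With no repressor bound, *kulN* is transcribed.
So KulN is produced and active.
No repressor is bound and KulN is active, so *orvP* is transcribed.

ON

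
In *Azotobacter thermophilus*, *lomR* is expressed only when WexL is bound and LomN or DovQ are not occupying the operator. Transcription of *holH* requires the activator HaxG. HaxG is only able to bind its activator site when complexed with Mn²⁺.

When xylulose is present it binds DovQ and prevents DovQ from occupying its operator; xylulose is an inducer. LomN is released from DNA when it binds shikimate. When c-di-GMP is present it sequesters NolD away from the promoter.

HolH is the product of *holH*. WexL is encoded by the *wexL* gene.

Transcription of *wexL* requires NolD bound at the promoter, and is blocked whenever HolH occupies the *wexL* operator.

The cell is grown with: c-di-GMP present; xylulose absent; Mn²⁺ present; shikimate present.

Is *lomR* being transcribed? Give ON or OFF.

OFF

Shikimate is present, so LomN is inactive.
Xylulose is absent, so DovQ is active.
Mn²⁺ is present, so HaxG is active.
No repressor is bound and HaxG is active, so *holH* is transcribed.
So HolH is produced and active.
c-di-GMP is present, so NolD is inactive.
With repressor HolH bound, *wexL* is not transcribed.
So WexL is not produced.
With repressor DovQ bound, *lomR* is not transcribed.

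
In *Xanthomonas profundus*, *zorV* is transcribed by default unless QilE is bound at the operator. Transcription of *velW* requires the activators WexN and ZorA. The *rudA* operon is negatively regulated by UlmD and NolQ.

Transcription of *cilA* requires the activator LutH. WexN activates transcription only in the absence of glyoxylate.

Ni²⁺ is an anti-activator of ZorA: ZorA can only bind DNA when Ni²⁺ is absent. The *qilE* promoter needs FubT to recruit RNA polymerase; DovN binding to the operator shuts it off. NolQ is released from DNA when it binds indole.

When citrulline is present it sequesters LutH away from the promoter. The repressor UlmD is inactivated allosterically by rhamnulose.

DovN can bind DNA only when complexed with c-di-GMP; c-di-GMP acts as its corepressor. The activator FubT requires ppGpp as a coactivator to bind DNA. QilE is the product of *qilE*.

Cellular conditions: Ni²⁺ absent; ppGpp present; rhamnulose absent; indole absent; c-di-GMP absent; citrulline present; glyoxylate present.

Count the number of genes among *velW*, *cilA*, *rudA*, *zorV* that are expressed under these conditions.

0

Glyoxylate is present, so WexN is inactive.
Ni²⁺ is absent, so ZorA is active.
Required activator WexN is absent, so *velW* is not transcribed.
→ *velW* is OFF.
Citrulline is present, so LutH is inactive.
Required activator LutH is absent, so *cilA* is not transcribed.
→ *cilA* is OFF.
Rhamnulose is absent, so UlmD is active.
Indole is absent, so NolQ is active.
With repressor UlmD bound, *rudA* is not transcribed.
→ *rudA* is OFF.
ppGpp is present, so FubT is active.
c-di-GMP is absent, so DovN is inactive.
No repressor is bound and FubT is active, so *qilE* is transcribed.
So QilE is produced and active.
With repressor QilE bound, *zorV* is not transcribed.
→ *zorV* is OFF.
0 of the 4 genes are transcribed.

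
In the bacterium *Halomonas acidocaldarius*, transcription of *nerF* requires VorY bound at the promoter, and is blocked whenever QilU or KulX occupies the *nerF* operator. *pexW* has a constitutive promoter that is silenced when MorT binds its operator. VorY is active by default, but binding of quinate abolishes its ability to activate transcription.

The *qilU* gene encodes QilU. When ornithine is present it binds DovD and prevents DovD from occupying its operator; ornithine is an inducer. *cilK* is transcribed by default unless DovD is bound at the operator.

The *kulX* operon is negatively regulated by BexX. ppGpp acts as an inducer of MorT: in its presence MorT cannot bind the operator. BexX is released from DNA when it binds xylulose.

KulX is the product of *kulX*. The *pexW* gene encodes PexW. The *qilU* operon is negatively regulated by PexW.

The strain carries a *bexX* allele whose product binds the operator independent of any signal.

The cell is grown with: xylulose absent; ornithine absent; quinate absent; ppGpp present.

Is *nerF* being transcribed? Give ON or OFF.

ON

Quinate is absent, so VorY is active.
ppGpp is present, so MorT is inactive.
With no repressor bound, *pexW* is transcribed.
So PexW is produced and active.
With repressor PexW bound, *qilU* is not transcribed.
So QilU is not produced.
BexX is constitutively active in this strain.
With repressor BexX bound, *kulX* is not transcribed.
So KulX is not produced.
No repressor is bound and VorY is active, so *nerF* is transcribed.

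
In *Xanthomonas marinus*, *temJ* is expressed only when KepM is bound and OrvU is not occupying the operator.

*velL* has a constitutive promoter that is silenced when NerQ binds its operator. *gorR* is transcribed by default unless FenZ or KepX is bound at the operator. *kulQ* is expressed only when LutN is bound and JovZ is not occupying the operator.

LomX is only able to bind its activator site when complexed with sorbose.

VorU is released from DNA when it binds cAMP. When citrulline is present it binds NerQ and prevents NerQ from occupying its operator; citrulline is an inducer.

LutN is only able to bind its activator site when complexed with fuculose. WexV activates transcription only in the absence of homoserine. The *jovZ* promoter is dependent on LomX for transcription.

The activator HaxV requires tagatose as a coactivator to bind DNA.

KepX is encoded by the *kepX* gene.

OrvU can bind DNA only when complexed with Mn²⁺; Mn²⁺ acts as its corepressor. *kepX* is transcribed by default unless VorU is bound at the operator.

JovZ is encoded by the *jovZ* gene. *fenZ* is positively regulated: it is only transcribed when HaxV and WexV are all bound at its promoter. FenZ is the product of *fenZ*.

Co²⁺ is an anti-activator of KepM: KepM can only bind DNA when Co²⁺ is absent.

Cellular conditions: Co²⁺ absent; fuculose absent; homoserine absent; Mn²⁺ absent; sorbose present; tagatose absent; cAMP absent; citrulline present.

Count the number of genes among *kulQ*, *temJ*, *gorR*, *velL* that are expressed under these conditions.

Sorbose is present, so LomX is active.
No repressor is bound and LomX is active, so *jovZ* is transcribed.
So JovZ is produced and active.
Fuculose is absent, so LutN is inactive.
With repressor JovZ bound, *kulQ* is not transcribed.
→ *kulQ* is OFF.
Co²⁺ is absent, so KepM is active.
Mn²⁺ is absent, so OrvU is inactive.
No repressor is bound and KepM is active, so *temJ* is transcribed.
→ *temJ* is ON.
Tagatose is absent, so HaxV is inactive.
Homoserine is absent, so WexV is active.
Required activator HaxV is absent, so *fenZ* is not transcribed.
So FenZ is not produced.
cAMP is absent, so VorU is active.
With repressor VorU bound, *kepX* is not transcribed.
So KepX is not produced.
With no repressor bound, *gorR* is transcribed.
→ *gorR* is ON.
Citrulline is present, so NerQ is inactive.
With no repressor bound, *velL* is transcribed.
→ *velL* is ON.
3 of the 4 genes are transcribed.

3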